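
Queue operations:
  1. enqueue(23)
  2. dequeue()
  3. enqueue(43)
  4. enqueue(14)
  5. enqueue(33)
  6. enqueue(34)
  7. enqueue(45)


enqueue(23) -> [23]
dequeue()->23, []
enqueue(43) -> [43]
enqueue(14) -> [43, 14]
enqueue(33) -> [43, 14, 33]
enqueue(34) -> [43, 14, 33, 34]
enqueue(45) -> [43, 14, 33, 34, 45]

Final queue: [43, 14, 33, 34, 45]


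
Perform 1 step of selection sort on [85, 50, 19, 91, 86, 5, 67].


Initial: [85, 50, 19, 91, 86, 5, 67]
Step 1: min=5 at 5
  Swap: [5, 50, 19, 91, 86, 85, 67]

After 1 step: [5, 50, 19, 91, 86, 85, 67]


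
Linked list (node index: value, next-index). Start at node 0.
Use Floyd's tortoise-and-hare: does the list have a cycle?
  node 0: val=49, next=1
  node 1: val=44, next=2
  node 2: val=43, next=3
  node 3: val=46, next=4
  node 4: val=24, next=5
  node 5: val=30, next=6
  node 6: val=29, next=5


Floyd's tortoise (slow, +1) and hare (fast, +2):
  init: slow=0, fast=0
  step 1: slow=1, fast=2
  step 2: slow=2, fast=4
  step 3: slow=3, fast=6
  step 4: slow=4, fast=6
  step 5: slow=5, fast=6
  step 6: slow=6, fast=6
  slow == fast at node 6: cycle detected

Cycle: yes


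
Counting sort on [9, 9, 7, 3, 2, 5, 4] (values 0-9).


Input: [9, 9, 7, 3, 2, 5, 4]
Counts: [0, 0, 1, 1, 1, 1, 0, 1, 0, 2]

Sorted: [2, 3, 4, 5, 7, 9, 9]


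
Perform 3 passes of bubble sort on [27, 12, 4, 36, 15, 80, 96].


Initial: [27, 12, 4, 36, 15, 80, 96]
Pass 1: [12, 4, 27, 15, 36, 80, 96] (3 swaps)
Pass 2: [4, 12, 15, 27, 36, 80, 96] (2 swaps)
Pass 3: [4, 12, 15, 27, 36, 80, 96] (0 swaps)

After 3 passes: [4, 12, 15, 27, 36, 80, 96]


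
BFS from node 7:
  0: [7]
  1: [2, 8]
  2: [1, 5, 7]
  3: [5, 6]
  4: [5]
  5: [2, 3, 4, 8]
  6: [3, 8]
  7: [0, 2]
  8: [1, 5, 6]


Visit 7, enqueue [0, 2]
Visit 0, enqueue []
Visit 2, enqueue [1, 5]
Visit 1, enqueue [8]
Visit 5, enqueue [3, 4]
Visit 8, enqueue [6]
Visit 3, enqueue []
Visit 4, enqueue []
Visit 6, enqueue []

BFS order: [7, 0, 2, 1, 5, 8, 3, 4, 6]


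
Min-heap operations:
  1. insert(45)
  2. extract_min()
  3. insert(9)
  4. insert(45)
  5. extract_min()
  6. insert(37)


insert(45) -> [45]
extract_min()->45, []
insert(9) -> [9]
insert(45) -> [9, 45]
extract_min()->9, [45]
insert(37) -> [37, 45]

Final heap: [37, 45]


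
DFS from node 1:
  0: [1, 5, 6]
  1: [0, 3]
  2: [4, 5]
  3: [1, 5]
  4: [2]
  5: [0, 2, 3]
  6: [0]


Visit 1, push [3, 0]
Visit 0, push [6, 5]
Visit 5, push [3, 2]
Visit 2, push [4]
Visit 4, push []
Visit 3, push []
Visit 6, push []

DFS order: [1, 0, 5, 2, 4, 3, 6]


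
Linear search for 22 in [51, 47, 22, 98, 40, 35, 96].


i=0: 51!=22
i=1: 47!=22
i=2: 22==22 found!

Found at 2, 3 comps


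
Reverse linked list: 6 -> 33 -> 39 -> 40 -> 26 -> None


Step 1: curr=6, set curr.next=prev(None) | reversed so far: 6
Step 2: curr=33, set curr.next=prev(6) | reversed so far: 33 -> 6
Step 3: curr=39, set curr.next=prev(33) | reversed so far: 39 -> 33 -> 6
Step 4: curr=40, set curr.next=prev(39) | reversed so far: 40 -> 39 -> 33 -> 6
Step 5: curr=26, set curr.next=prev(40) | reversed so far: 26 -> 40 -> 39 -> 33 -> 6

26 -> 40 -> 39 -> 33 -> 6 -> None


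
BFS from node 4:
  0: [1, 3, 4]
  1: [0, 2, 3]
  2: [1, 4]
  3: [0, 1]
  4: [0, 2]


Visit 4, enqueue [0, 2]
Visit 0, enqueue [1, 3]
Visit 2, enqueue []
Visit 1, enqueue []
Visit 3, enqueue []

BFS order: [4, 0, 2, 1, 3]


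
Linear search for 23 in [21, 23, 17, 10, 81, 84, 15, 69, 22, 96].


i=0: 21!=23
i=1: 23==23 found!

Found at 1, 2 comps


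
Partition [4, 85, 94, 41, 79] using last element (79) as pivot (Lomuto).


Pivot: 79
  4 <= 79: advance i (no swap)
  41 <= 79: swap -> [4, 41, 94, 85, 79]
Place pivot at 2: [4, 41, 79, 85, 94]

Partitioned: [4, 41, 79, 85, 94]


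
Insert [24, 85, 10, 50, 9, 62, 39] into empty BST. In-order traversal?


Insert 24: root
Insert 85: R from 24
Insert 10: L from 24
Insert 50: R from 24 -> L from 85
Insert 9: L from 24 -> L from 10
Insert 62: R from 24 -> L from 85 -> R from 50
Insert 39: R from 24 -> L from 85 -> L from 50

In-order: [9, 10, 24, 39, 50, 62, 85]


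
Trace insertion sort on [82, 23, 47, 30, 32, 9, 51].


Initial: [82, 23, 47, 30, 32, 9, 51]
Insert 23: [23, 82, 47, 30, 32, 9, 51]
Insert 47: [23, 47, 82, 30, 32, 9, 51]
Insert 30: [23, 30, 47, 82, 32, 9, 51]
Insert 32: [23, 30, 32, 47, 82, 9, 51]
Insert 9: [9, 23, 30, 32, 47, 82, 51]
Insert 51: [9, 23, 30, 32, 47, 51, 82]

Sorted: [9, 23, 30, 32, 47, 51, 82]


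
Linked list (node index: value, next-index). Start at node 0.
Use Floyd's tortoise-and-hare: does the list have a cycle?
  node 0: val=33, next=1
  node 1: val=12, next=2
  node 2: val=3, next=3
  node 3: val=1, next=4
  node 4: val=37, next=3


Floyd's tortoise (slow, +1) and hare (fast, +2):
  init: slow=0, fast=0
  step 1: slow=1, fast=2
  step 2: slow=2, fast=4
  step 3: slow=3, fast=4
  step 4: slow=4, fast=4
  slow == fast at node 4: cycle detected

Cycle: yes


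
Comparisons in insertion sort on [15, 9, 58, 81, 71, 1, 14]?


Algorithm: insertion sort
Input: [15, 9, 58, 81, 71, 1, 14]
Sorted: [1, 9, 14, 15, 58, 71, 81]

15


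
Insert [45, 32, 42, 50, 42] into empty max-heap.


Insert 45: [45]
Insert 32: [45, 32]
Insert 42: [45, 32, 42]
Insert 50: [50, 45, 42, 32]
Insert 42: [50, 45, 42, 32, 42]

Final heap: [50, 45, 42, 32, 42]


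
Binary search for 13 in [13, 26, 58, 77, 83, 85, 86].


Step 1: lo=0, hi=6, mid=3, val=77
Step 2: lo=0, hi=2, mid=1, val=26
Step 3: lo=0, hi=0, mid=0, val=13

Found at index 0


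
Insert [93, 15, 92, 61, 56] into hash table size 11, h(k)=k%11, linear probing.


Insert 93: h=5 -> slot 5
Insert 15: h=4 -> slot 4
Insert 92: h=4, 2 probes -> slot 6
Insert 61: h=6, 1 probes -> slot 7
Insert 56: h=1 -> slot 1

Table: [None, 56, None, None, 15, 93, 92, 61, None, None, None]


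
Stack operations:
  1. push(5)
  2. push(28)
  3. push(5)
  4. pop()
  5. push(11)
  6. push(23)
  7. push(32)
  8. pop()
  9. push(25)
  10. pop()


push(5) -> [5]
push(28) -> [5, 28]
push(5) -> [5, 28, 5]
pop()->5, [5, 28]
push(11) -> [5, 28, 11]
push(23) -> [5, 28, 11, 23]
push(32) -> [5, 28, 11, 23, 32]
pop()->32, [5, 28, 11, 23]
push(25) -> [5, 28, 11, 23, 25]
pop()->25, [5, 28, 11, 23]

Final stack: [5, 28, 11, 23]


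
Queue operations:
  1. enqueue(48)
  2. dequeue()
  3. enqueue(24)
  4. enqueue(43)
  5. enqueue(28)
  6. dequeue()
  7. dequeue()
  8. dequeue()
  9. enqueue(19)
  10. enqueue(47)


enqueue(48) -> [48]
dequeue()->48, []
enqueue(24) -> [24]
enqueue(43) -> [24, 43]
enqueue(28) -> [24, 43, 28]
dequeue()->24, [43, 28]
dequeue()->43, [28]
dequeue()->28, []
enqueue(19) -> [19]
enqueue(47) -> [19, 47]

Final queue: [19, 47]


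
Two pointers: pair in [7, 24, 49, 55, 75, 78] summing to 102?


lo=0(7)+hi=5(78)=85
lo=1(24)+hi=5(78)=102

Yes: 24+78=102


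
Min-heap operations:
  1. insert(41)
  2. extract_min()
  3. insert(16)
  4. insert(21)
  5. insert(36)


insert(41) -> [41]
extract_min()->41, []
insert(16) -> [16]
insert(21) -> [16, 21]
insert(36) -> [16, 21, 36]

Final heap: [16, 21, 36]


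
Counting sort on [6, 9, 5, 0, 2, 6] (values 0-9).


Input: [6, 9, 5, 0, 2, 6]
Counts: [1, 0, 1, 0, 0, 1, 2, 0, 0, 1]

Sorted: [0, 2, 5, 6, 6, 9]


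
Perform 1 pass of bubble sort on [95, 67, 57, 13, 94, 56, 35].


Initial: [95, 67, 57, 13, 94, 56, 35]
Pass 1: [67, 57, 13, 94, 56, 35, 95] (6 swaps)

After 1 pass: [67, 57, 13, 94, 56, 35, 95]


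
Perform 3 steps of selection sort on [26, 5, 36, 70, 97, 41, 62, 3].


Initial: [26, 5, 36, 70, 97, 41, 62, 3]
Step 1: min=3 at 7
  Swap: [3, 5, 36, 70, 97, 41, 62, 26]
Step 2: min=5 at 1
  Swap: [3, 5, 36, 70, 97, 41, 62, 26]
Step 3: min=26 at 7
  Swap: [3, 5, 26, 70, 97, 41, 62, 36]

After 3 steps: [3, 5, 26, 70, 97, 41, 62, 36]


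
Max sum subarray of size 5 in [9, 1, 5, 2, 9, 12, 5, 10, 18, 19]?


[0:5]: 26
[1:6]: 29
[2:7]: 33
[3:8]: 38
[4:9]: 54
[5:10]: 64

Max: 64 at [5:10]


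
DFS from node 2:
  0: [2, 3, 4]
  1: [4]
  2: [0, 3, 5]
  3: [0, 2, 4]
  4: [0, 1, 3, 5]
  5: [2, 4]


Visit 2, push [5, 3, 0]
Visit 0, push [4, 3]
Visit 3, push [4]
Visit 4, push [5, 1]
Visit 1, push []
Visit 5, push []

DFS order: [2, 0, 3, 4, 1, 5]


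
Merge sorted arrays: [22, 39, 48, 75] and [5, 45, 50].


Take 5 from B
Take 22 from A
Take 39 from A
Take 45 from B
Take 48 from A
Take 50 from B

Merged: [5, 22, 39, 45, 48, 50, 75]


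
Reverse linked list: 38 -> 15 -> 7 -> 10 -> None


Step 1: curr=38, set curr.next=prev(None) | reversed so far: 38
Step 2: curr=15, set curr.next=prev(38) | reversed so far: 15 -> 38
Step 3: curr=7, set curr.next=prev(15) | reversed so far: 7 -> 15 -> 38
Step 4: curr=10, set curr.next=prev(7) | reversed so far: 10 -> 7 -> 15 -> 38

10 -> 7 -> 15 -> 38 -> None


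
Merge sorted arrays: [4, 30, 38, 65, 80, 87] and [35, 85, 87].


Take 4 from A
Take 30 from A
Take 35 from B
Take 38 from A
Take 65 from A
Take 80 from A
Take 85 from B
Take 87 from A

Merged: [4, 30, 35, 38, 65, 80, 85, 87, 87]


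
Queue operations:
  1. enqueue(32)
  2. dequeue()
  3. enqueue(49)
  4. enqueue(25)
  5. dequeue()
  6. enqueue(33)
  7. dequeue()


enqueue(32) -> [32]
dequeue()->32, []
enqueue(49) -> [49]
enqueue(25) -> [49, 25]
dequeue()->49, [25]
enqueue(33) -> [25, 33]
dequeue()->25, [33]

Final queue: [33]


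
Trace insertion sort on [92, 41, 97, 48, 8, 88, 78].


Initial: [92, 41, 97, 48, 8, 88, 78]
Insert 41: [41, 92, 97, 48, 8, 88, 78]
Insert 97: [41, 92, 97, 48, 8, 88, 78]
Insert 48: [41, 48, 92, 97, 8, 88, 78]
Insert 8: [8, 41, 48, 92, 97, 88, 78]
Insert 88: [8, 41, 48, 88, 92, 97, 78]
Insert 78: [8, 41, 48, 78, 88, 92, 97]

Sorted: [8, 41, 48, 78, 88, 92, 97]


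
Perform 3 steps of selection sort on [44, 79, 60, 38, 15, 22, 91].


Initial: [44, 79, 60, 38, 15, 22, 91]
Step 1: min=15 at 4
  Swap: [15, 79, 60, 38, 44, 22, 91]
Step 2: min=22 at 5
  Swap: [15, 22, 60, 38, 44, 79, 91]
Step 3: min=38 at 3
  Swap: [15, 22, 38, 60, 44, 79, 91]

After 3 steps: [15, 22, 38, 60, 44, 79, 91]


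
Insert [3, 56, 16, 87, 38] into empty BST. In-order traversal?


Insert 3: root
Insert 56: R from 3
Insert 16: R from 3 -> L from 56
Insert 87: R from 3 -> R from 56
Insert 38: R from 3 -> L from 56 -> R from 16

In-order: [3, 16, 38, 56, 87]


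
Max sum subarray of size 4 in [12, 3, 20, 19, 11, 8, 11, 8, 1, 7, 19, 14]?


[0:4]: 54
[1:5]: 53
[2:6]: 58
[3:7]: 49
[4:8]: 38
[5:9]: 28
[6:10]: 27
[7:11]: 35
[8:12]: 41

Max: 58 at [2:6]


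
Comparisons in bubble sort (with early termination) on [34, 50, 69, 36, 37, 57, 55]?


Algorithm: bubble sort (with early termination)
Input: [34, 50, 69, 36, 37, 57, 55]
Sorted: [34, 36, 37, 50, 55, 57, 69]

15


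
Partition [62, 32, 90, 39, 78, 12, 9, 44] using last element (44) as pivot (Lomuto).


Pivot: 44
  32 <= 44: swap -> [32, 62, 90, 39, 78, 12, 9, 44]
  39 <= 44: swap -> [32, 39, 90, 62, 78, 12, 9, 44]
  12 <= 44: swap -> [32, 39, 12, 62, 78, 90, 9, 44]
  9 <= 44: swap -> [32, 39, 12, 9, 78, 90, 62, 44]
Place pivot at 4: [32, 39, 12, 9, 44, 90, 62, 78]

Partitioned: [32, 39, 12, 9, 44, 90, 62, 78]


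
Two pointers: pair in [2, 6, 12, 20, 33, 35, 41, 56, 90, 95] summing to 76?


lo=0(2)+hi=9(95)=97
lo=0(2)+hi=8(90)=92
lo=0(2)+hi=7(56)=58
lo=1(6)+hi=7(56)=62
lo=2(12)+hi=7(56)=68
lo=3(20)+hi=7(56)=76

Yes: 20+56=76


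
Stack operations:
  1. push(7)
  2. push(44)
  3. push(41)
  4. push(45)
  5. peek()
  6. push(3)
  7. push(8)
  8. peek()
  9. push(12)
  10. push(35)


push(7) -> [7]
push(44) -> [7, 44]
push(41) -> [7, 44, 41]
push(45) -> [7, 44, 41, 45]
peek()->45
push(3) -> [7, 44, 41, 45, 3]
push(8) -> [7, 44, 41, 45, 3, 8]
peek()->8
push(12) -> [7, 44, 41, 45, 3, 8, 12]
push(35) -> [7, 44, 41, 45, 3, 8, 12, 35]

Final stack: [7, 44, 41, 45, 3, 8, 12, 35]


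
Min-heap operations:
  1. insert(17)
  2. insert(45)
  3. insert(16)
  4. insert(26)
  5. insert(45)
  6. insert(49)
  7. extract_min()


insert(17) -> [17]
insert(45) -> [17, 45]
insert(16) -> [16, 45, 17]
insert(26) -> [16, 26, 17, 45]
insert(45) -> [16, 26, 17, 45, 45]
insert(49) -> [16, 26, 17, 45, 45, 49]
extract_min()->16, [17, 26, 49, 45, 45]

Final heap: [17, 26, 49, 45, 45]


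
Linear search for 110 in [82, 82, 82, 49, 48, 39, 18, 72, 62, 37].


i=0: 82!=110
i=1: 82!=110
i=2: 82!=110
i=3: 49!=110
i=4: 48!=110
i=5: 39!=110
i=6: 18!=110
i=7: 72!=110
i=8: 62!=110
i=9: 37!=110

Not found, 10 comps


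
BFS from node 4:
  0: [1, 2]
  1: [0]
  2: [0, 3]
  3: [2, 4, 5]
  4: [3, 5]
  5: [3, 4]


Visit 4, enqueue [3, 5]
Visit 3, enqueue [2]
Visit 5, enqueue []
Visit 2, enqueue [0]
Visit 0, enqueue [1]
Visit 1, enqueue []

BFS order: [4, 3, 5, 2, 0, 1]


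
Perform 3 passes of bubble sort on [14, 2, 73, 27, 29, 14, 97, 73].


Initial: [14, 2, 73, 27, 29, 14, 97, 73]
Pass 1: [2, 14, 27, 29, 14, 73, 73, 97] (5 swaps)
Pass 2: [2, 14, 27, 14, 29, 73, 73, 97] (1 swaps)
Pass 3: [2, 14, 14, 27, 29, 73, 73, 97] (1 swaps)

After 3 passes: [2, 14, 14, 27, 29, 73, 73, 97]


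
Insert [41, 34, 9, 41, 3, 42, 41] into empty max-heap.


Insert 41: [41]
Insert 34: [41, 34]
Insert 9: [41, 34, 9]
Insert 41: [41, 41, 9, 34]
Insert 3: [41, 41, 9, 34, 3]
Insert 42: [42, 41, 41, 34, 3, 9]
Insert 41: [42, 41, 41, 34, 3, 9, 41]

Final heap: [42, 41, 41, 34, 3, 9, 41]


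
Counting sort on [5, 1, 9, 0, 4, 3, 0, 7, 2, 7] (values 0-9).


Input: [5, 1, 9, 0, 4, 3, 0, 7, 2, 7]
Counts: [2, 1, 1, 1, 1, 1, 0, 2, 0, 1]

Sorted: [0, 0, 1, 2, 3, 4, 5, 7, 7, 9]


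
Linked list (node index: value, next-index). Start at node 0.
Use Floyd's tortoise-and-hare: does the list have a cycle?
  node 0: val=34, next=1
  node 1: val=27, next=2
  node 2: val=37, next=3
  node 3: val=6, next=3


Floyd's tortoise (slow, +1) and hare (fast, +2):
  init: slow=0, fast=0
  step 1: slow=1, fast=2
  step 2: slow=2, fast=3
  step 3: slow=3, fast=3
  slow == fast at node 3: cycle detected

Cycle: yes


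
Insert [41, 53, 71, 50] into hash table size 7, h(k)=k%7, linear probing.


Insert 41: h=6 -> slot 6
Insert 53: h=4 -> slot 4
Insert 71: h=1 -> slot 1
Insert 50: h=1, 1 probes -> slot 2

Table: [None, 71, 50, None, 53, None, 41]


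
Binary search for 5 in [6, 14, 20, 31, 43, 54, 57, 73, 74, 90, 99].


Step 1: lo=0, hi=10, mid=5, val=54
Step 2: lo=0, hi=4, mid=2, val=20
Step 3: lo=0, hi=1, mid=0, val=6

Not found


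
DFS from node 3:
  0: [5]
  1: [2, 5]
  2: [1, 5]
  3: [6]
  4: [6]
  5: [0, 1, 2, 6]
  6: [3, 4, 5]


Visit 3, push [6]
Visit 6, push [5, 4]
Visit 4, push []
Visit 5, push [2, 1, 0]
Visit 0, push []
Visit 1, push [2]
Visit 2, push []

DFS order: [3, 6, 4, 5, 0, 1, 2]


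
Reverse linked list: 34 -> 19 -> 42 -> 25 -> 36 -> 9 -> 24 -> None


Step 1: curr=34, set curr.next=prev(None) | reversed so far: 34
Step 2: curr=19, set curr.next=prev(34) | reversed so far: 19 -> 34
Step 3: curr=42, set curr.next=prev(19) | reversed so far: 42 -> 19 -> 34
Step 4: curr=25, set curr.next=prev(42) | reversed so far: 25 -> 42 -> 19 -> 34
Step 5: curr=36, set curr.next=prev(25) | reversed so far: 36 -> 25 -> 42 -> 19 -> 34
Step 6: curr=9, set curr.next=prev(36) | reversed so far: 9 -> 36 -> 25 -> 42 -> 19 -> 34
Step 7: curr=24, set curr.next=prev(9) | reversed so far: 24 -> 9 -> 36 -> 25 -> 42 -> 19 -> 34

24 -> 9 -> 36 -> 25 -> 42 -> 19 -> 34 -> None


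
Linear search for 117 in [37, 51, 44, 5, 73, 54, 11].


i=0: 37!=117
i=1: 51!=117
i=2: 44!=117
i=3: 5!=117
i=4: 73!=117
i=5: 54!=117
i=6: 11!=117

Not found, 7 comps


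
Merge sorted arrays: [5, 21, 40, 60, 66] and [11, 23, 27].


Take 5 from A
Take 11 from B
Take 21 from A
Take 23 from B
Take 27 from B

Merged: [5, 11, 21, 23, 27, 40, 60, 66]


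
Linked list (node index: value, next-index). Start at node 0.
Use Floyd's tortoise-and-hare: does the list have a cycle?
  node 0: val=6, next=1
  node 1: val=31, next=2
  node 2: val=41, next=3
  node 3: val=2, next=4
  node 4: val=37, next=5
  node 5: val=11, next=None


Floyd's tortoise (slow, +1) and hare (fast, +2):
  init: slow=0, fast=0
  step 1: slow=1, fast=2
  step 2: slow=2, fast=4
  step 3: fast 4->5->None, no cycle

Cycle: no


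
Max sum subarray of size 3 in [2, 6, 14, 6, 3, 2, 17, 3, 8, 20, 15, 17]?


[0:3]: 22
[1:4]: 26
[2:5]: 23
[3:6]: 11
[4:7]: 22
[5:8]: 22
[6:9]: 28
[7:10]: 31
[8:11]: 43
[9:12]: 52

Max: 52 at [9:12]


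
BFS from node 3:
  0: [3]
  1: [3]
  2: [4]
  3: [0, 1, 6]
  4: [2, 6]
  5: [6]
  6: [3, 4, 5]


Visit 3, enqueue [0, 1, 6]
Visit 0, enqueue []
Visit 1, enqueue []
Visit 6, enqueue [4, 5]
Visit 4, enqueue [2]
Visit 5, enqueue []
Visit 2, enqueue []

BFS order: [3, 0, 1, 6, 4, 5, 2]


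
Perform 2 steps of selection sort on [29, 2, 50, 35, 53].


Initial: [29, 2, 50, 35, 53]
Step 1: min=2 at 1
  Swap: [2, 29, 50, 35, 53]
Step 2: min=29 at 1
  Swap: [2, 29, 50, 35, 53]

After 2 steps: [2, 29, 50, 35, 53]


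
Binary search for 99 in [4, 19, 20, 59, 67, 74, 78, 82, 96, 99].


Step 1: lo=0, hi=9, mid=4, val=67
Step 2: lo=5, hi=9, mid=7, val=82
Step 3: lo=8, hi=9, mid=8, val=96
Step 4: lo=9, hi=9, mid=9, val=99

Found at index 9


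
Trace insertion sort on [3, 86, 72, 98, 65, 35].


Initial: [3, 86, 72, 98, 65, 35]
Insert 86: [3, 86, 72, 98, 65, 35]
Insert 72: [3, 72, 86, 98, 65, 35]
Insert 98: [3, 72, 86, 98, 65, 35]
Insert 65: [3, 65, 72, 86, 98, 35]
Insert 35: [3, 35, 65, 72, 86, 98]

Sorted: [3, 35, 65, 72, 86, 98]


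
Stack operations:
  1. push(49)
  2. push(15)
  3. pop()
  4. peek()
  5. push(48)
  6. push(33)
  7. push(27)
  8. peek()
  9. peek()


push(49) -> [49]
push(15) -> [49, 15]
pop()->15, [49]
peek()->49
push(48) -> [49, 48]
push(33) -> [49, 48, 33]
push(27) -> [49, 48, 33, 27]
peek()->27
peek()->27

Final stack: [49, 48, 33, 27]


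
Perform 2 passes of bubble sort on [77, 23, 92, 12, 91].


Initial: [77, 23, 92, 12, 91]
Pass 1: [23, 77, 12, 91, 92] (3 swaps)
Pass 2: [23, 12, 77, 91, 92] (1 swaps)

After 2 passes: [23, 12, 77, 91, 92]


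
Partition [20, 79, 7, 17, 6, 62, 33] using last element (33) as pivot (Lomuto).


Pivot: 33
  20 <= 33: advance i (no swap)
  7 <= 33: swap -> [20, 7, 79, 17, 6, 62, 33]
  17 <= 33: swap -> [20, 7, 17, 79, 6, 62, 33]
  6 <= 33: swap -> [20, 7, 17, 6, 79, 62, 33]
Place pivot at 4: [20, 7, 17, 6, 33, 62, 79]

Partitioned: [20, 7, 17, 6, 33, 62, 79]


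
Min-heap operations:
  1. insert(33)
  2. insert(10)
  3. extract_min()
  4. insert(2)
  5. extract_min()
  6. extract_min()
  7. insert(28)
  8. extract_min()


insert(33) -> [33]
insert(10) -> [10, 33]
extract_min()->10, [33]
insert(2) -> [2, 33]
extract_min()->2, [33]
extract_min()->33, []
insert(28) -> [28]
extract_min()->28, []

Final heap: []


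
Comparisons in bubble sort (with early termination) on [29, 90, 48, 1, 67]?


Algorithm: bubble sort (with early termination)
Input: [29, 90, 48, 1, 67]
Sorted: [1, 29, 48, 67, 90]

10


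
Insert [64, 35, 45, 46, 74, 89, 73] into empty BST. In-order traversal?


Insert 64: root
Insert 35: L from 64
Insert 45: L from 64 -> R from 35
Insert 46: L from 64 -> R from 35 -> R from 45
Insert 74: R from 64
Insert 89: R from 64 -> R from 74
Insert 73: R from 64 -> L from 74

In-order: [35, 45, 46, 64, 73, 74, 89]


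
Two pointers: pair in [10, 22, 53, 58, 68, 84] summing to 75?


lo=0(10)+hi=5(84)=94
lo=0(10)+hi=4(68)=78
lo=0(10)+hi=3(58)=68
lo=1(22)+hi=3(58)=80
lo=1(22)+hi=2(53)=75

Yes: 22+53=75


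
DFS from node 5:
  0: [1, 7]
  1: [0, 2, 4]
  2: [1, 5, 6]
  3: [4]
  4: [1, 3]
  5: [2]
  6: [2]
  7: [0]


Visit 5, push [2]
Visit 2, push [6, 1]
Visit 1, push [4, 0]
Visit 0, push [7]
Visit 7, push []
Visit 4, push [3]
Visit 3, push []
Visit 6, push []

DFS order: [5, 2, 1, 0, 7, 4, 3, 6]


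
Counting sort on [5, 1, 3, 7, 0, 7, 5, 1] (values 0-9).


Input: [5, 1, 3, 7, 0, 7, 5, 1]
Counts: [1, 2, 0, 1, 0, 2, 0, 2, 0, 0]

Sorted: [0, 1, 1, 3, 5, 5, 7, 7]


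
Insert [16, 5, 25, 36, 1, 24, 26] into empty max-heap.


Insert 16: [16]
Insert 5: [16, 5]
Insert 25: [25, 5, 16]
Insert 36: [36, 25, 16, 5]
Insert 1: [36, 25, 16, 5, 1]
Insert 24: [36, 25, 24, 5, 1, 16]
Insert 26: [36, 25, 26, 5, 1, 16, 24]

Final heap: [36, 25, 26, 5, 1, 16, 24]


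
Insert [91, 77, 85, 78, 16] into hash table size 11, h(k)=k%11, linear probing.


Insert 91: h=3 -> slot 3
Insert 77: h=0 -> slot 0
Insert 85: h=8 -> slot 8
Insert 78: h=1 -> slot 1
Insert 16: h=5 -> slot 5

Table: [77, 78, None, 91, None, 16, None, None, 85, None, None]


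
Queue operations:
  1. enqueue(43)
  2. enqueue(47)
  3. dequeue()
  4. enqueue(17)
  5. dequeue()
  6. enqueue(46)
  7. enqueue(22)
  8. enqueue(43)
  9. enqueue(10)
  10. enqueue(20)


enqueue(43) -> [43]
enqueue(47) -> [43, 47]
dequeue()->43, [47]
enqueue(17) -> [47, 17]
dequeue()->47, [17]
enqueue(46) -> [17, 46]
enqueue(22) -> [17, 46, 22]
enqueue(43) -> [17, 46, 22, 43]
enqueue(10) -> [17, 46, 22, 43, 10]
enqueue(20) -> [17, 46, 22, 43, 10, 20]

Final queue: [17, 46, 22, 43, 10, 20]


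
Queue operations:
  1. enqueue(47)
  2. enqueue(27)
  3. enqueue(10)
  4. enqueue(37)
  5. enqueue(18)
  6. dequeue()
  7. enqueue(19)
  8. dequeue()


enqueue(47) -> [47]
enqueue(27) -> [47, 27]
enqueue(10) -> [47, 27, 10]
enqueue(37) -> [47, 27, 10, 37]
enqueue(18) -> [47, 27, 10, 37, 18]
dequeue()->47, [27, 10, 37, 18]
enqueue(19) -> [27, 10, 37, 18, 19]
dequeue()->27, [10, 37, 18, 19]

Final queue: [10, 37, 18, 19]


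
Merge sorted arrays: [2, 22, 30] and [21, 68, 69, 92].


Take 2 from A
Take 21 from B
Take 22 from A
Take 30 from A

Merged: [2, 21, 22, 30, 68, 69, 92]


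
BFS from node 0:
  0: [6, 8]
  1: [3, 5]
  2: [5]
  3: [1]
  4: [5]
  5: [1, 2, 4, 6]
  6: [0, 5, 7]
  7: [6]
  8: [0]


Visit 0, enqueue [6, 8]
Visit 6, enqueue [5, 7]
Visit 8, enqueue []
Visit 5, enqueue [1, 2, 4]
Visit 7, enqueue []
Visit 1, enqueue [3]
Visit 2, enqueue []
Visit 4, enqueue []
Visit 3, enqueue []

BFS order: [0, 6, 8, 5, 7, 1, 2, 4, 3]


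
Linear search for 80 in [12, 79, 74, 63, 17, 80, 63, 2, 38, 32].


i=0: 12!=80
i=1: 79!=80
i=2: 74!=80
i=3: 63!=80
i=4: 17!=80
i=5: 80==80 found!

Found at 5, 6 comps


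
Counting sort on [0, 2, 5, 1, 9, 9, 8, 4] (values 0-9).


Input: [0, 2, 5, 1, 9, 9, 8, 4]
Counts: [1, 1, 1, 0, 1, 1, 0, 0, 1, 2]

Sorted: [0, 1, 2, 4, 5, 8, 9, 9]


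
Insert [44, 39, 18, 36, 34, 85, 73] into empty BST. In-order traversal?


Insert 44: root
Insert 39: L from 44
Insert 18: L from 44 -> L from 39
Insert 36: L from 44 -> L from 39 -> R from 18
Insert 34: L from 44 -> L from 39 -> R from 18 -> L from 36
Insert 85: R from 44
Insert 73: R from 44 -> L from 85

In-order: [18, 34, 36, 39, 44, 73, 85]


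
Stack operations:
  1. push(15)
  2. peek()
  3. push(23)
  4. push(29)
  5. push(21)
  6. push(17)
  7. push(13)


push(15) -> [15]
peek()->15
push(23) -> [15, 23]
push(29) -> [15, 23, 29]
push(21) -> [15, 23, 29, 21]
push(17) -> [15, 23, 29, 21, 17]
push(13) -> [15, 23, 29, 21, 17, 13]

Final stack: [15, 23, 29, 21, 17, 13]


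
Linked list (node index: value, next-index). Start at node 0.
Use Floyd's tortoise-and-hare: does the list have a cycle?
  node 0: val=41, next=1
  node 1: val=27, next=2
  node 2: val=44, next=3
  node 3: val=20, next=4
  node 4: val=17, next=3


Floyd's tortoise (slow, +1) and hare (fast, +2):
  init: slow=0, fast=0
  step 1: slow=1, fast=2
  step 2: slow=2, fast=4
  step 3: slow=3, fast=4
  step 4: slow=4, fast=4
  slow == fast at node 4: cycle detected

Cycle: yes


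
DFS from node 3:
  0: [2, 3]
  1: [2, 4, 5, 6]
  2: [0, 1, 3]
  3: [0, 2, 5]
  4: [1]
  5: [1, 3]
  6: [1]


Visit 3, push [5, 2, 0]
Visit 0, push [2]
Visit 2, push [1]
Visit 1, push [6, 5, 4]
Visit 4, push []
Visit 5, push []
Visit 6, push []

DFS order: [3, 0, 2, 1, 4, 5, 6]


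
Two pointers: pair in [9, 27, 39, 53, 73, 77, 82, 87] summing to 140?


lo=0(9)+hi=7(87)=96
lo=1(27)+hi=7(87)=114
lo=2(39)+hi=7(87)=126
lo=3(53)+hi=7(87)=140

Yes: 53+87=140


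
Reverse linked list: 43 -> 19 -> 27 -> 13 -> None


Step 1: curr=43, set curr.next=prev(None) | reversed so far: 43
Step 2: curr=19, set curr.next=prev(43) | reversed so far: 19 -> 43
Step 3: curr=27, set curr.next=prev(19) | reversed so far: 27 -> 19 -> 43
Step 4: curr=13, set curr.next=prev(27) | reversed so far: 13 -> 27 -> 19 -> 43

13 -> 27 -> 19 -> 43 -> None


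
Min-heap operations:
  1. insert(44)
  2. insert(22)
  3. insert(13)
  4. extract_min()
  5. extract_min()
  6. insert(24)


insert(44) -> [44]
insert(22) -> [22, 44]
insert(13) -> [13, 44, 22]
extract_min()->13, [22, 44]
extract_min()->22, [44]
insert(24) -> [24, 44]

Final heap: [24, 44]


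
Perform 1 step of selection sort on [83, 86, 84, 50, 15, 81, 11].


Initial: [83, 86, 84, 50, 15, 81, 11]
Step 1: min=11 at 6
  Swap: [11, 86, 84, 50, 15, 81, 83]

After 1 step: [11, 86, 84, 50, 15, 81, 83]


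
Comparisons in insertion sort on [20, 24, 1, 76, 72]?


Algorithm: insertion sort
Input: [20, 24, 1, 76, 72]
Sorted: [1, 20, 24, 72, 76]

6


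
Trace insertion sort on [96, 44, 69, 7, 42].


Initial: [96, 44, 69, 7, 42]
Insert 44: [44, 96, 69, 7, 42]
Insert 69: [44, 69, 96, 7, 42]
Insert 7: [7, 44, 69, 96, 42]
Insert 42: [7, 42, 44, 69, 96]

Sorted: [7, 42, 44, 69, 96]


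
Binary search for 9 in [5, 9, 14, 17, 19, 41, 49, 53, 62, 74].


Step 1: lo=0, hi=9, mid=4, val=19
Step 2: lo=0, hi=3, mid=1, val=9

Found at index 1


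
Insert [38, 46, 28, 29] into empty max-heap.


Insert 38: [38]
Insert 46: [46, 38]
Insert 28: [46, 38, 28]
Insert 29: [46, 38, 28, 29]

Final heap: [46, 38, 28, 29]


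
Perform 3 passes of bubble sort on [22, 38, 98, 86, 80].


Initial: [22, 38, 98, 86, 80]
Pass 1: [22, 38, 86, 80, 98] (2 swaps)
Pass 2: [22, 38, 80, 86, 98] (1 swaps)
Pass 3: [22, 38, 80, 86, 98] (0 swaps)

After 3 passes: [22, 38, 80, 86, 98]


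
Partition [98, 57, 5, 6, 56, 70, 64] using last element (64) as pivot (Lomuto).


Pivot: 64
  57 <= 64: swap -> [57, 98, 5, 6, 56, 70, 64]
  5 <= 64: swap -> [57, 5, 98, 6, 56, 70, 64]
  6 <= 64: swap -> [57, 5, 6, 98, 56, 70, 64]
  56 <= 64: swap -> [57, 5, 6, 56, 98, 70, 64]
Place pivot at 4: [57, 5, 6, 56, 64, 70, 98]

Partitioned: [57, 5, 6, 56, 64, 70, 98]


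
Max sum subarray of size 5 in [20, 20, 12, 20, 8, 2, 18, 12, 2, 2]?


[0:5]: 80
[1:6]: 62
[2:7]: 60
[3:8]: 60
[4:9]: 42
[5:10]: 36

Max: 80 at [0:5]


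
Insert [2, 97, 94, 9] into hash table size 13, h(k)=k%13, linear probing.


Insert 2: h=2 -> slot 2
Insert 97: h=6 -> slot 6
Insert 94: h=3 -> slot 3
Insert 9: h=9 -> slot 9

Table: [None, None, 2, 94, None, None, 97, None, None, 9, None, None, None]


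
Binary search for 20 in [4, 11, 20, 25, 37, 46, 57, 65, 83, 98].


Step 1: lo=0, hi=9, mid=4, val=37
Step 2: lo=0, hi=3, mid=1, val=11
Step 3: lo=2, hi=3, mid=2, val=20

Found at index 2


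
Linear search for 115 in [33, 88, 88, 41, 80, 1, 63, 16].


i=0: 33!=115
i=1: 88!=115
i=2: 88!=115
i=3: 41!=115
i=4: 80!=115
i=5: 1!=115
i=6: 63!=115
i=7: 16!=115

Not found, 8 comps


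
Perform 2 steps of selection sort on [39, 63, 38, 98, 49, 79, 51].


Initial: [39, 63, 38, 98, 49, 79, 51]
Step 1: min=38 at 2
  Swap: [38, 63, 39, 98, 49, 79, 51]
Step 2: min=39 at 2
  Swap: [38, 39, 63, 98, 49, 79, 51]

After 2 steps: [38, 39, 63, 98, 49, 79, 51]


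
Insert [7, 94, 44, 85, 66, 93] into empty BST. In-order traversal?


Insert 7: root
Insert 94: R from 7
Insert 44: R from 7 -> L from 94
Insert 85: R from 7 -> L from 94 -> R from 44
Insert 66: R from 7 -> L from 94 -> R from 44 -> L from 85
Insert 93: R from 7 -> L from 94 -> R from 44 -> R from 85

In-order: [7, 44, 66, 85, 93, 94]


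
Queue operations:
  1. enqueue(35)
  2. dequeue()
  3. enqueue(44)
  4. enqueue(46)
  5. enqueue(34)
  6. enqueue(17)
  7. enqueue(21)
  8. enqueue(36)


enqueue(35) -> [35]
dequeue()->35, []
enqueue(44) -> [44]
enqueue(46) -> [44, 46]
enqueue(34) -> [44, 46, 34]
enqueue(17) -> [44, 46, 34, 17]
enqueue(21) -> [44, 46, 34, 17, 21]
enqueue(36) -> [44, 46, 34, 17, 21, 36]

Final queue: [44, 46, 34, 17, 21, 36]


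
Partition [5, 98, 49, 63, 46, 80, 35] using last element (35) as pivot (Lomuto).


Pivot: 35
  5 <= 35: advance i (no swap)
Place pivot at 1: [5, 35, 49, 63, 46, 80, 98]

Partitioned: [5, 35, 49, 63, 46, 80, 98]


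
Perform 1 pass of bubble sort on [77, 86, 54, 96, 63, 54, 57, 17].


Initial: [77, 86, 54, 96, 63, 54, 57, 17]
Pass 1: [77, 54, 86, 63, 54, 57, 17, 96] (5 swaps)

After 1 pass: [77, 54, 86, 63, 54, 57, 17, 96]


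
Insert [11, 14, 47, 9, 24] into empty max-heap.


Insert 11: [11]
Insert 14: [14, 11]
Insert 47: [47, 11, 14]
Insert 9: [47, 11, 14, 9]
Insert 24: [47, 24, 14, 9, 11]

Final heap: [47, 24, 14, 9, 11]


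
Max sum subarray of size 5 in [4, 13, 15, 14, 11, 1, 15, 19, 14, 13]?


[0:5]: 57
[1:6]: 54
[2:7]: 56
[3:8]: 60
[4:9]: 60
[5:10]: 62

Max: 62 at [5:10]


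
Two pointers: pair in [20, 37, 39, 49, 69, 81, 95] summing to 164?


lo=0(20)+hi=6(95)=115
lo=1(37)+hi=6(95)=132
lo=2(39)+hi=6(95)=134
lo=3(49)+hi=6(95)=144
lo=4(69)+hi=6(95)=164

Yes: 69+95=164


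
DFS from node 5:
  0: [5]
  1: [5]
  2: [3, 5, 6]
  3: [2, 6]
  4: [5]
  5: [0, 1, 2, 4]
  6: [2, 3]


Visit 5, push [4, 2, 1, 0]
Visit 0, push []
Visit 1, push []
Visit 2, push [6, 3]
Visit 3, push [6]
Visit 6, push []
Visit 4, push []

DFS order: [5, 0, 1, 2, 3, 6, 4]


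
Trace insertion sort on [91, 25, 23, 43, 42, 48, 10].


Initial: [91, 25, 23, 43, 42, 48, 10]
Insert 25: [25, 91, 23, 43, 42, 48, 10]
Insert 23: [23, 25, 91, 43, 42, 48, 10]
Insert 43: [23, 25, 43, 91, 42, 48, 10]
Insert 42: [23, 25, 42, 43, 91, 48, 10]
Insert 48: [23, 25, 42, 43, 48, 91, 10]
Insert 10: [10, 23, 25, 42, 43, 48, 91]

Sorted: [10, 23, 25, 42, 43, 48, 91]


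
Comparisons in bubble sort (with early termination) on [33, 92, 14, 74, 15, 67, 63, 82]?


Algorithm: bubble sort (with early termination)
Input: [33, 92, 14, 74, 15, 67, 63, 82]
Sorted: [14, 15, 33, 63, 67, 74, 82, 92]

22


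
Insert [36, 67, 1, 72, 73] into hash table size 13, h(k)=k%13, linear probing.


Insert 36: h=10 -> slot 10
Insert 67: h=2 -> slot 2
Insert 1: h=1 -> slot 1
Insert 72: h=7 -> slot 7
Insert 73: h=8 -> slot 8

Table: [None, 1, 67, None, None, None, None, 72, 73, None, 36, None, None]


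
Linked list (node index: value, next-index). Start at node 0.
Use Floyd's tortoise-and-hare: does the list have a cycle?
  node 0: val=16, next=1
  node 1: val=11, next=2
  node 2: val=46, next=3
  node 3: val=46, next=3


Floyd's tortoise (slow, +1) and hare (fast, +2):
  init: slow=0, fast=0
  step 1: slow=1, fast=2
  step 2: slow=2, fast=3
  step 3: slow=3, fast=3
  slow == fast at node 3: cycle detected

Cycle: yes


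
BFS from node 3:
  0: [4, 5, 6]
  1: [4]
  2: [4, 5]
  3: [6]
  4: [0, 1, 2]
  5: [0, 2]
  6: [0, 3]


Visit 3, enqueue [6]
Visit 6, enqueue [0]
Visit 0, enqueue [4, 5]
Visit 4, enqueue [1, 2]
Visit 5, enqueue []
Visit 1, enqueue []
Visit 2, enqueue []

BFS order: [3, 6, 0, 4, 5, 1, 2]


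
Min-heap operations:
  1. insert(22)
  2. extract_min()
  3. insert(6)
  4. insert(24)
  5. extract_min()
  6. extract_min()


insert(22) -> [22]
extract_min()->22, []
insert(6) -> [6]
insert(24) -> [6, 24]
extract_min()->6, [24]
extract_min()->24, []

Final heap: []


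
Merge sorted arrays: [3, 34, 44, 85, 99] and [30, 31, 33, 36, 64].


Take 3 from A
Take 30 from B
Take 31 from B
Take 33 from B
Take 34 from A
Take 36 from B
Take 44 from A
Take 64 from B

Merged: [3, 30, 31, 33, 34, 36, 44, 64, 85, 99]


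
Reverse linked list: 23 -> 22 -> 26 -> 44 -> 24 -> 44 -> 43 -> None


Step 1: curr=23, set curr.next=prev(None) | reversed so far: 23
Step 2: curr=22, set curr.next=prev(23) | reversed so far: 22 -> 23
Step 3: curr=26, set curr.next=prev(22) | reversed so far: 26 -> 22 -> 23
Step 4: curr=44, set curr.next=prev(26) | reversed so far: 44 -> 26 -> 22 -> 23
Step 5: curr=24, set curr.next=prev(44) | reversed so far: 24 -> 44 -> 26 -> 22 -> 23
Step 6: curr=44, set curr.next=prev(24) | reversed so far: 44 -> 24 -> 44 -> 26 -> 22 -> 23
Step 7: curr=43, set curr.next=prev(44) | reversed so far: 43 -> 44 -> 24 -> 44 -> 26 -> 22 -> 23

43 -> 44 -> 24 -> 44 -> 26 -> 22 -> 23 -> None


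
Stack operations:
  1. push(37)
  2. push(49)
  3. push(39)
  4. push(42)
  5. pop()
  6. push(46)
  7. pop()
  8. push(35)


push(37) -> [37]
push(49) -> [37, 49]
push(39) -> [37, 49, 39]
push(42) -> [37, 49, 39, 42]
pop()->42, [37, 49, 39]
push(46) -> [37, 49, 39, 46]
pop()->46, [37, 49, 39]
push(35) -> [37, 49, 39, 35]

Final stack: [37, 49, 39, 35]


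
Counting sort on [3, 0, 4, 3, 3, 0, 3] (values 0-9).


Input: [3, 0, 4, 3, 3, 0, 3]
Counts: [2, 0, 0, 4, 1, 0, 0, 0, 0, 0]

Sorted: [0, 0, 3, 3, 3, 3, 4]


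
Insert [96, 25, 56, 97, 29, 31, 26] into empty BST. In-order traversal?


Insert 96: root
Insert 25: L from 96
Insert 56: L from 96 -> R from 25
Insert 97: R from 96
Insert 29: L from 96 -> R from 25 -> L from 56
Insert 31: L from 96 -> R from 25 -> L from 56 -> R from 29
Insert 26: L from 96 -> R from 25 -> L from 56 -> L from 29

In-order: [25, 26, 29, 31, 56, 96, 97]


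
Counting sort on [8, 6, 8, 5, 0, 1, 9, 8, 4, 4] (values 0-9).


Input: [8, 6, 8, 5, 0, 1, 9, 8, 4, 4]
Counts: [1, 1, 0, 0, 2, 1, 1, 0, 3, 1]

Sorted: [0, 1, 4, 4, 5, 6, 8, 8, 8, 9]


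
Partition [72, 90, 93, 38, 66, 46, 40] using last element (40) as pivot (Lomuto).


Pivot: 40
  38 <= 40: swap -> [38, 90, 93, 72, 66, 46, 40]
Place pivot at 1: [38, 40, 93, 72, 66, 46, 90]

Partitioned: [38, 40, 93, 72, 66, 46, 90]


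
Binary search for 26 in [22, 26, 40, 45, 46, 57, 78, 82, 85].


Step 1: lo=0, hi=8, mid=4, val=46
Step 2: lo=0, hi=3, mid=1, val=26

Found at index 1


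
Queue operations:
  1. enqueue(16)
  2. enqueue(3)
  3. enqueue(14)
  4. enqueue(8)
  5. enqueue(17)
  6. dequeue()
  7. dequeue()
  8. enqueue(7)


enqueue(16) -> [16]
enqueue(3) -> [16, 3]
enqueue(14) -> [16, 3, 14]
enqueue(8) -> [16, 3, 14, 8]
enqueue(17) -> [16, 3, 14, 8, 17]
dequeue()->16, [3, 14, 8, 17]
dequeue()->3, [14, 8, 17]
enqueue(7) -> [14, 8, 17, 7]

Final queue: [14, 8, 17, 7]


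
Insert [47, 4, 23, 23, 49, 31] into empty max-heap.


Insert 47: [47]
Insert 4: [47, 4]
Insert 23: [47, 4, 23]
Insert 23: [47, 23, 23, 4]
Insert 49: [49, 47, 23, 4, 23]
Insert 31: [49, 47, 31, 4, 23, 23]

Final heap: [49, 47, 31, 4, 23, 23]


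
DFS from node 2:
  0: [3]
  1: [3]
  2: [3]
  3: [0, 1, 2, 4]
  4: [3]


Visit 2, push [3]
Visit 3, push [4, 1, 0]
Visit 0, push []
Visit 1, push []
Visit 4, push []

DFS order: [2, 3, 0, 1, 4]


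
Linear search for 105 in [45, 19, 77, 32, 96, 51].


i=0: 45!=105
i=1: 19!=105
i=2: 77!=105
i=3: 32!=105
i=4: 96!=105
i=5: 51!=105

Not found, 6 comps


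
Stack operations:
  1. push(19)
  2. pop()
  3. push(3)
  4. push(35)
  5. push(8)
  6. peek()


push(19) -> [19]
pop()->19, []
push(3) -> [3]
push(35) -> [3, 35]
push(8) -> [3, 35, 8]
peek()->8

Final stack: [3, 35, 8]


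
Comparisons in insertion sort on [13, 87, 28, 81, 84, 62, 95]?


Algorithm: insertion sort
Input: [13, 87, 28, 81, 84, 62, 95]
Sorted: [13, 28, 62, 81, 84, 87, 95]

12


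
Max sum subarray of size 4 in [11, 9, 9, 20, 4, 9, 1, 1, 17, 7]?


[0:4]: 49
[1:5]: 42
[2:6]: 42
[3:7]: 34
[4:8]: 15
[5:9]: 28
[6:10]: 26

Max: 49 at [0:4]


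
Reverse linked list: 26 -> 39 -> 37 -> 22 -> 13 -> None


Step 1: curr=26, set curr.next=prev(None) | reversed so far: 26
Step 2: curr=39, set curr.next=prev(26) | reversed so far: 39 -> 26
Step 3: curr=37, set curr.next=prev(39) | reversed so far: 37 -> 39 -> 26
Step 4: curr=22, set curr.next=prev(37) | reversed so far: 22 -> 37 -> 39 -> 26
Step 5: curr=13, set curr.next=prev(22) | reversed so far: 13 -> 22 -> 37 -> 39 -> 26

13 -> 22 -> 37 -> 39 -> 26 -> None


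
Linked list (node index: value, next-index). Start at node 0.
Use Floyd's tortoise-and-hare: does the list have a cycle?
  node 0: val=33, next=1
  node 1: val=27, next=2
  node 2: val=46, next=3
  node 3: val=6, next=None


Floyd's tortoise (slow, +1) and hare (fast, +2):
  init: slow=0, fast=0
  step 1: slow=1, fast=2
  step 2: fast 2->3->None, no cycle

Cycle: no


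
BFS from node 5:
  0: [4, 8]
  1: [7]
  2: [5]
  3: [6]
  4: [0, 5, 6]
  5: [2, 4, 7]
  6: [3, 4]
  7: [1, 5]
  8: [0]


Visit 5, enqueue [2, 4, 7]
Visit 2, enqueue []
Visit 4, enqueue [0, 6]
Visit 7, enqueue [1]
Visit 0, enqueue [8]
Visit 6, enqueue [3]
Visit 1, enqueue []
Visit 8, enqueue []
Visit 3, enqueue []

BFS order: [5, 2, 4, 7, 0, 6, 1, 8, 3]


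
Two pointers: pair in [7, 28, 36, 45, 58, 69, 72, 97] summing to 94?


lo=0(7)+hi=7(97)=104
lo=0(7)+hi=6(72)=79
lo=1(28)+hi=6(72)=100
lo=1(28)+hi=5(69)=97
lo=1(28)+hi=4(58)=86
lo=2(36)+hi=4(58)=94

Yes: 36+58=94


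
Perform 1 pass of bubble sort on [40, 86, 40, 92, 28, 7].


Initial: [40, 86, 40, 92, 28, 7]
Pass 1: [40, 40, 86, 28, 7, 92] (3 swaps)

After 1 pass: [40, 40, 86, 28, 7, 92]


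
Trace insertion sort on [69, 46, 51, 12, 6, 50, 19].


Initial: [69, 46, 51, 12, 6, 50, 19]
Insert 46: [46, 69, 51, 12, 6, 50, 19]
Insert 51: [46, 51, 69, 12, 6, 50, 19]
Insert 12: [12, 46, 51, 69, 6, 50, 19]
Insert 6: [6, 12, 46, 51, 69, 50, 19]
Insert 50: [6, 12, 46, 50, 51, 69, 19]
Insert 19: [6, 12, 19, 46, 50, 51, 69]

Sorted: [6, 12, 19, 46, 50, 51, 69]


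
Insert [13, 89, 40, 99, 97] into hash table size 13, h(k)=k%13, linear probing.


Insert 13: h=0 -> slot 0
Insert 89: h=11 -> slot 11
Insert 40: h=1 -> slot 1
Insert 99: h=8 -> slot 8
Insert 97: h=6 -> slot 6

Table: [13, 40, None, None, None, None, 97, None, 99, None, None, 89, None]


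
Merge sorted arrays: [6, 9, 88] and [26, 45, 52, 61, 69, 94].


Take 6 from A
Take 9 from A
Take 26 from B
Take 45 from B
Take 52 from B
Take 61 from B
Take 69 from B
Take 88 from A

Merged: [6, 9, 26, 45, 52, 61, 69, 88, 94]


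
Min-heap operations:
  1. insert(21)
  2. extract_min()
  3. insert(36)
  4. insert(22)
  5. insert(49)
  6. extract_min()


insert(21) -> [21]
extract_min()->21, []
insert(36) -> [36]
insert(22) -> [22, 36]
insert(49) -> [22, 36, 49]
extract_min()->22, [36, 49]

Final heap: [36, 49]


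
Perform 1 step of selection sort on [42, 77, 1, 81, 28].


Initial: [42, 77, 1, 81, 28]
Step 1: min=1 at 2
  Swap: [1, 77, 42, 81, 28]

After 1 step: [1, 77, 42, 81, 28]


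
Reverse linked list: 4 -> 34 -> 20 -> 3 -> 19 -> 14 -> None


Step 1: curr=4, set curr.next=prev(None) | reversed so far: 4
Step 2: curr=34, set curr.next=prev(4) | reversed so far: 34 -> 4
Step 3: curr=20, set curr.next=prev(34) | reversed so far: 20 -> 34 -> 4
Step 4: curr=3, set curr.next=prev(20) | reversed so far: 3 -> 20 -> 34 -> 4
Step 5: curr=19, set curr.next=prev(3) | reversed so far: 19 -> 3 -> 20 -> 34 -> 4
Step 6: curr=14, set curr.next=prev(19) | reversed so far: 14 -> 19 -> 3 -> 20 -> 34 -> 4

14 -> 19 -> 3 -> 20 -> 34 -> 4 -> None


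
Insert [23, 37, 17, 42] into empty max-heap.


Insert 23: [23]
Insert 37: [37, 23]
Insert 17: [37, 23, 17]
Insert 42: [42, 37, 17, 23]

Final heap: [42, 37, 17, 23]


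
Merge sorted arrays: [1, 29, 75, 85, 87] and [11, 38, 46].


Take 1 from A
Take 11 from B
Take 29 from A
Take 38 from B
Take 46 from B

Merged: [1, 11, 29, 38, 46, 75, 85, 87]


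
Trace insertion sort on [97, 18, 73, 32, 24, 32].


Initial: [97, 18, 73, 32, 24, 32]
Insert 18: [18, 97, 73, 32, 24, 32]
Insert 73: [18, 73, 97, 32, 24, 32]
Insert 32: [18, 32, 73, 97, 24, 32]
Insert 24: [18, 24, 32, 73, 97, 32]
Insert 32: [18, 24, 32, 32, 73, 97]

Sorted: [18, 24, 32, 32, 73, 97]


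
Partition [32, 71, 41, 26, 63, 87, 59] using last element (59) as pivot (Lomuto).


Pivot: 59
  32 <= 59: advance i (no swap)
  41 <= 59: swap -> [32, 41, 71, 26, 63, 87, 59]
  26 <= 59: swap -> [32, 41, 26, 71, 63, 87, 59]
Place pivot at 3: [32, 41, 26, 59, 63, 87, 71]

Partitioned: [32, 41, 26, 59, 63, 87, 71]


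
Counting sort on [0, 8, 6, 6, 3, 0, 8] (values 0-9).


Input: [0, 8, 6, 6, 3, 0, 8]
Counts: [2, 0, 0, 1, 0, 0, 2, 0, 2, 0]

Sorted: [0, 0, 3, 6, 6, 8, 8]
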